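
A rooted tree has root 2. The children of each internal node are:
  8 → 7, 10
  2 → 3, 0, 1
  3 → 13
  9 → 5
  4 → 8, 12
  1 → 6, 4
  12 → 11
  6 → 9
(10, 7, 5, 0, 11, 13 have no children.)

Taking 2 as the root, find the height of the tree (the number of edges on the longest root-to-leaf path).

4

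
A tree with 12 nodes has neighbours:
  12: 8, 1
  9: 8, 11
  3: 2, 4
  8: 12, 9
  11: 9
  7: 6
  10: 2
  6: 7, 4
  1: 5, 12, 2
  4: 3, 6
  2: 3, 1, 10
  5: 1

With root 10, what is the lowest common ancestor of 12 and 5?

1

Ancestors of 12 (toward the root): 12, 1, 2, 10.
Ancestors of 5: 5, 1, 2, 10.
The deepest node appearing in both lists is 1.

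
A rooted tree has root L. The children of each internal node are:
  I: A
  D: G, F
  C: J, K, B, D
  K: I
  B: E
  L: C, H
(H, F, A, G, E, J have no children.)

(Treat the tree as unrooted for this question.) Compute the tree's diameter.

A longest path is F – D – C – K – I – A, with 5 edges.

5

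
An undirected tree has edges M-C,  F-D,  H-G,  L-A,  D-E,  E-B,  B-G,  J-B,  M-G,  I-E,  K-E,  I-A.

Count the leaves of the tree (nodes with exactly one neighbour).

6

Exactly 6 nodes have a single neighbour: C, F, H, J, K, L.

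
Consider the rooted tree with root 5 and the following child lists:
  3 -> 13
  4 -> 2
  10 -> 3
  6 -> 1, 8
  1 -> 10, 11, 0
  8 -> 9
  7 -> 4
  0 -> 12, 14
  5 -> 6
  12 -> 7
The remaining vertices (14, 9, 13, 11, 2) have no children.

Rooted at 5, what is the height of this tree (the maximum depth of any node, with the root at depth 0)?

The longest root-to-leaf path is 5 – 6 – 1 – 0 – 12 – 7 – 4 – 2 (7 edges).

7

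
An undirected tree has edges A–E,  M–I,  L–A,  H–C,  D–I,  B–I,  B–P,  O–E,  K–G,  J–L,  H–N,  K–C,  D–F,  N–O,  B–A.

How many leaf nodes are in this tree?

Degree-1 nodes: F, G, J, M, P — 5 of them.

5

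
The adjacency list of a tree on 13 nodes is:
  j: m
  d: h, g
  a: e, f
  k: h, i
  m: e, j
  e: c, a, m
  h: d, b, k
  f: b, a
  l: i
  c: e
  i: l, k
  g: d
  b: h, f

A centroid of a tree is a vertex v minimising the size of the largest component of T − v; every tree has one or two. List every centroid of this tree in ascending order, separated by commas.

Delete b: the remaining components have sizes 6, 6. Max 6 ≤ 6, so b is a centroid.
No neighbour of b does as well, so b is the unique centroid.

b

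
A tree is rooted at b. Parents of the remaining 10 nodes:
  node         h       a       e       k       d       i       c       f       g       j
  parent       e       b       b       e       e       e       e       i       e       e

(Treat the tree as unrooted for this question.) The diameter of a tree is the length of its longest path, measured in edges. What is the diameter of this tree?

4

Starting from f, a farthest node is a at distance 4.
One longest path: f – i – e – b – a.
So the diameter is 4.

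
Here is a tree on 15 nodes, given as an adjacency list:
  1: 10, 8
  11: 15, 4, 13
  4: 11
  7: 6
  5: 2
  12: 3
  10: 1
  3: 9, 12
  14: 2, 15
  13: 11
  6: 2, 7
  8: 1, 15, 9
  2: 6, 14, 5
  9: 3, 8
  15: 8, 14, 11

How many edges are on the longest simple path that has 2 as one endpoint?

The node farthest from 2 is 12, via 2 – 14 – 15 – 8 – 9 – 3 – 12 — 6 edges.

6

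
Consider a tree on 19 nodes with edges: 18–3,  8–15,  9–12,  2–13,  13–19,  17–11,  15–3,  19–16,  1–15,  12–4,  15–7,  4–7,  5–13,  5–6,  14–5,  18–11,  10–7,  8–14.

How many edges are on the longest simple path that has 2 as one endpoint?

The node farthest from 2 is 9 (17 also at distance 9), via 2 – 13 – 5 – 14 – 8 – 15 – 7 – 4 – 12 – 9 — 9 edges.

9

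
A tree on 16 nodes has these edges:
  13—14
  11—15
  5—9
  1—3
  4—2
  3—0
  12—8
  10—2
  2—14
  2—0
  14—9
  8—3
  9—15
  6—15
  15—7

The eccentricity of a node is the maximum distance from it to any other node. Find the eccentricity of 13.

6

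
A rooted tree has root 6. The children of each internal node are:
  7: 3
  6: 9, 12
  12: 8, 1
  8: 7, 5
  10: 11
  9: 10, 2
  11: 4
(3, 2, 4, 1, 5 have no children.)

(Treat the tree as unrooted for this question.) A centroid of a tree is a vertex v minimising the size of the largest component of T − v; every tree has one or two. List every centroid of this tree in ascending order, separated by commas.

If 12 is removed the pieces have sizes 6, 4, 1, all ≤ ⌊12/2⌋ = 6.
Its neighbour 6 also leaves a largest component of size 6, so both are centroids.

6, 12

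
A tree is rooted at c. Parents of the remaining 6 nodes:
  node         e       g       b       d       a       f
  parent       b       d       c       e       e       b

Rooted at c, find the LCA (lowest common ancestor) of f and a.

f's ancestor chain is f, b, c and a's is a, e, b, c; they first meet at b.

b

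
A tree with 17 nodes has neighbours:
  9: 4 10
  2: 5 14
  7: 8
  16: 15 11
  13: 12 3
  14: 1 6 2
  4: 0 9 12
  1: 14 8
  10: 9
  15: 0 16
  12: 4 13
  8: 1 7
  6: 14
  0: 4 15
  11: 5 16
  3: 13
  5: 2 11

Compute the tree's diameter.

Starting from 7, a farthest node is 3 at distance 13.
One longest path: 7–8–1–14–2–5–11–16–15–0–4–12–13–3.
So the diameter is 13.

13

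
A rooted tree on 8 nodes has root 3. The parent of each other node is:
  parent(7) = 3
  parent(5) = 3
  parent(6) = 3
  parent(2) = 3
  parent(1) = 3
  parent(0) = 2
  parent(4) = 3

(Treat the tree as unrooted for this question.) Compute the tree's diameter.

3

Starting from 0, a farthest node is 4 at distance 3.
One longest path: 0 - 2 - 3 - 4.
So the diameter is 3.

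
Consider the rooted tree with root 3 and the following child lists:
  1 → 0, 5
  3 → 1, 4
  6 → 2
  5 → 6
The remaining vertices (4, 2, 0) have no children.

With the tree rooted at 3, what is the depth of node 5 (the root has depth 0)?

Path from 3 to 5: 3–1–5, which has 2 edges.

2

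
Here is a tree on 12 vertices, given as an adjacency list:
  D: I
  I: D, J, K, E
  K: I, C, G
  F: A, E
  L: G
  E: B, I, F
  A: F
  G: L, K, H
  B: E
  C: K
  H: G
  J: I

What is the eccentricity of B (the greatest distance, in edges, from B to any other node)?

A farthest node from B is H (L also at distance 5).
The path B – E – I – K – G – H has 5 edges.

5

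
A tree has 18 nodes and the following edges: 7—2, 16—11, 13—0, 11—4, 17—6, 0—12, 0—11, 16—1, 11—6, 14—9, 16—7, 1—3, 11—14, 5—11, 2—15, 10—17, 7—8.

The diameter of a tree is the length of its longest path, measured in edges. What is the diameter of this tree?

7

Starting from 15, a farthest node is 10 at distance 7.
One longest path: 15–2–7–16–11–6–17–10.
So the diameter is 7.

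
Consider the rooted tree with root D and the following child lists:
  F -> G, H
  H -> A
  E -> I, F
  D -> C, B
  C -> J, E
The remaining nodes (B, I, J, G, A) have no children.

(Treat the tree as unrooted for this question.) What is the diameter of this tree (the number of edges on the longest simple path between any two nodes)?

Starting from B, a farthest node is A at distance 6.
One longest path: B-D-C-E-F-H-A.
So the diameter is 6.

6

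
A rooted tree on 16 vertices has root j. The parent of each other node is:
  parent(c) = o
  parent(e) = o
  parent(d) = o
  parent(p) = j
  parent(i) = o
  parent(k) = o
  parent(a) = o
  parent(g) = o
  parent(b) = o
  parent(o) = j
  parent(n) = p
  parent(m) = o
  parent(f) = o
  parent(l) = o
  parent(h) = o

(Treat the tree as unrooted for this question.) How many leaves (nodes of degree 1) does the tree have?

Exactly 13 nodes have a single neighbour: a, b, c, d, e, f, g, h, i, k, l, m, n.

13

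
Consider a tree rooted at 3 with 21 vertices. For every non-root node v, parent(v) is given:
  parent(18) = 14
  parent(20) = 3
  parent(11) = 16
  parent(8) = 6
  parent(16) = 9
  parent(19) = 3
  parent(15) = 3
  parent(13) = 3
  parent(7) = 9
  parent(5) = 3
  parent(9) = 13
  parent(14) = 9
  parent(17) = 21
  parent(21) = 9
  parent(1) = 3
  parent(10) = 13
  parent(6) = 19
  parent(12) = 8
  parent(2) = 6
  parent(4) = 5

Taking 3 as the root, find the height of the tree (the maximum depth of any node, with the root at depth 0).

17 sits deepest: 3 → 13 → 9 → 21 → 17 — 4 edges from the root.

4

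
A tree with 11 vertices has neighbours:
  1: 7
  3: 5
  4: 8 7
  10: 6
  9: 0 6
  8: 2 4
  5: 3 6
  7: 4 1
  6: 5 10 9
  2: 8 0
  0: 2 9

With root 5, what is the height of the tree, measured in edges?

The longest root-to-leaf path is 5 → 6 → 9 → 0 → 2 → 8 → 4 → 7 → 1 (8 edges).

8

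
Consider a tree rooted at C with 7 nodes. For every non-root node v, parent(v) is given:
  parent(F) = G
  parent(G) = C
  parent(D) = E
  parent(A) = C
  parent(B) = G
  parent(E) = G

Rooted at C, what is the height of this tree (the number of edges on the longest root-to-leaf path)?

D sits deepest: C – G – E – D — 3 edges from the root.

3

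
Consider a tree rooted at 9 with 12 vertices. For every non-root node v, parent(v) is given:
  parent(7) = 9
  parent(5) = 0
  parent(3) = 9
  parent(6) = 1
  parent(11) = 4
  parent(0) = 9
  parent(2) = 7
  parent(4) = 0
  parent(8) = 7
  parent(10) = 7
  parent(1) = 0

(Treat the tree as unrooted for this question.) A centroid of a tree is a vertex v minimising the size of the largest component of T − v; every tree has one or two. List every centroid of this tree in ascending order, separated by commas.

0, 9

If 0 is removed the pieces have sizes 6, 2, 2, 1, all ≤ ⌊12/2⌋ = 6.
9 is adjacent to 0 and is also a centroid (the largest component after removing it is likewise 6).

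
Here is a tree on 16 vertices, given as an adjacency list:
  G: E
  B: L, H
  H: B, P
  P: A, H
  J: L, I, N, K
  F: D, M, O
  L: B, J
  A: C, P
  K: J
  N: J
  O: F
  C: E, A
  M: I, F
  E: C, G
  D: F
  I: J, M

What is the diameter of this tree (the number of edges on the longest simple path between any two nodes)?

12

A longest path is G–E–C–A–P–H–B–L–J–I–M–F–D, with 12 edges.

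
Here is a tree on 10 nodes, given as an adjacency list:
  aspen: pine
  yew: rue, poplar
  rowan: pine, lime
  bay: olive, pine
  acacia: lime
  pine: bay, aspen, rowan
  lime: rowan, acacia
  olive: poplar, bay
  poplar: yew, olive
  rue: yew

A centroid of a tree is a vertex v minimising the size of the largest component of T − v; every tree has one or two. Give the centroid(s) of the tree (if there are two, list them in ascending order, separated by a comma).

bay, pine

Removing bay splits the tree into components of sizes 5, 4; the largest is 5 ≤ ⌊10/2⌋ = 5.
Its neighbour pine also leaves a largest component of size 5, so both are centroids.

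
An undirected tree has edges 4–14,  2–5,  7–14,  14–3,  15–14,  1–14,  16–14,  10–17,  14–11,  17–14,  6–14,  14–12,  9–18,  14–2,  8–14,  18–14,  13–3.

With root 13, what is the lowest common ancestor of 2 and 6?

Path 2→root: 2 14 3 13; path 6→root: 6 14 3 13.
First common node: 14.

14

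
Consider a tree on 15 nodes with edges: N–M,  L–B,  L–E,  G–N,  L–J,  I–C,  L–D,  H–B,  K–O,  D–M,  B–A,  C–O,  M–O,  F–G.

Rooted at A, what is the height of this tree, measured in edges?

7

A deepest node is I, reached by A–B–L–D–M–O–C–I.
That path has 7 edges, so the height is 7.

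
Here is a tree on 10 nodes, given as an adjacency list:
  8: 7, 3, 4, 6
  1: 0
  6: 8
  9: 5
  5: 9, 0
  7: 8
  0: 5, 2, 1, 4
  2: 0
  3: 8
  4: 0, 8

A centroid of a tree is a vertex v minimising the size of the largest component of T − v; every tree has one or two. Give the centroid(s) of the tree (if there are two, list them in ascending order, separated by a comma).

0, 4

If 4 is removed the pieces have sizes 5, 4, all ≤ ⌊10/2⌋ = 5.
Its neighbour 0 also leaves a largest component of size 5, so both are centroids.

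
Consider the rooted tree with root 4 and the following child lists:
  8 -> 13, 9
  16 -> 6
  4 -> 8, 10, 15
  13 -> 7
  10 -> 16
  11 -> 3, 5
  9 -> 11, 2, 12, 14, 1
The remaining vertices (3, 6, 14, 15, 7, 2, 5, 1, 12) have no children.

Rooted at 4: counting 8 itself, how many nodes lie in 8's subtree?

The subtree rooted at 8 contains: 8, 9, 13, 11, 14, 1, 12, 2, 7, 3, 5 — 11 nodes.

11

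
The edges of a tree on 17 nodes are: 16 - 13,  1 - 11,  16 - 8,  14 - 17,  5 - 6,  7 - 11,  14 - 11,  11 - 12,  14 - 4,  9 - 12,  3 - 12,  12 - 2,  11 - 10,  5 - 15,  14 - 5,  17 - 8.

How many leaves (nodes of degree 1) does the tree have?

Exactly 10 nodes have a single neighbour: 1, 2, 3, 4, 6, 7, 9, 10, 13, 15.

10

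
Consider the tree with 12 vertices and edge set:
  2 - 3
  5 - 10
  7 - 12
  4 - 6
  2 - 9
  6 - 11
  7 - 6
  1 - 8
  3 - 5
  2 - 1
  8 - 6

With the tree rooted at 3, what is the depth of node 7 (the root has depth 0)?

5

Path from 3 to 7: 3 – 2 – 1 – 8 – 6 – 7, which has 5 edges.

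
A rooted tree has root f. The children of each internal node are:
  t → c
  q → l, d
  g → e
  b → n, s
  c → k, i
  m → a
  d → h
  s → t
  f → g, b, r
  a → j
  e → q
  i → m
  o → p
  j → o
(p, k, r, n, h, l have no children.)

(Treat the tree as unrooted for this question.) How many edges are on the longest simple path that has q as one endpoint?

13

A farthest node from q is p.
The path q-e-g-f-b-s-t-c-i-m-a-j-o-p has 13 edges.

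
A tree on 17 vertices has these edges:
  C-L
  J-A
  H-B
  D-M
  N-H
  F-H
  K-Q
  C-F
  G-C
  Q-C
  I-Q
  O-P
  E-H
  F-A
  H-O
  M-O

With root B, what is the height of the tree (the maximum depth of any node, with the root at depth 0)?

5

The longest root-to-leaf path is B → H → F → C → Q → I (5 edges).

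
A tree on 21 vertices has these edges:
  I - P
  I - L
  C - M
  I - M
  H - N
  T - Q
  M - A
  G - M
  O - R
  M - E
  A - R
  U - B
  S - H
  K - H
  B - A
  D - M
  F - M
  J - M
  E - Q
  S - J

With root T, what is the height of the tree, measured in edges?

7

N sits deepest: T → Q → E → M → J → S → H → N — 7 edges from the root.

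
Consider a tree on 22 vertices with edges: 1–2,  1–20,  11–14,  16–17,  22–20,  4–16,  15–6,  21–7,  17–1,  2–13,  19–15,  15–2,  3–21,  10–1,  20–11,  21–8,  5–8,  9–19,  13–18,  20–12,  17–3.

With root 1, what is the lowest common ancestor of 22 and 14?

Ancestors of 22 (toward the root): 22, 20, 1.
Ancestors of 14: 14, 11, 20, 1.
The deepest node appearing in both lists is 20.

20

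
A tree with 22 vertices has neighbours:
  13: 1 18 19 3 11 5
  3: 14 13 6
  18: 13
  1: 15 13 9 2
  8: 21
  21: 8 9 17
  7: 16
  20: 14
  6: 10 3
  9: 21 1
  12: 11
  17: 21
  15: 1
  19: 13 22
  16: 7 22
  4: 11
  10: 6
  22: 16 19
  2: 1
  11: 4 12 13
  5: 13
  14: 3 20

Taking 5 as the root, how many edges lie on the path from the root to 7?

5

Path from 5 to 7: 5–13–19–22–16–7, which has 5 edges.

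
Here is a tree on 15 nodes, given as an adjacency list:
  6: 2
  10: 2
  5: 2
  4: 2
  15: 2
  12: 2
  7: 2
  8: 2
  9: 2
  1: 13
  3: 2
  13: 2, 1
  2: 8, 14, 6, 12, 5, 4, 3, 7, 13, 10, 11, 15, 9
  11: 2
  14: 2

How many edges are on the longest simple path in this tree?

3

A longest path is 1 – 13 – 2 – 7, with 3 edges.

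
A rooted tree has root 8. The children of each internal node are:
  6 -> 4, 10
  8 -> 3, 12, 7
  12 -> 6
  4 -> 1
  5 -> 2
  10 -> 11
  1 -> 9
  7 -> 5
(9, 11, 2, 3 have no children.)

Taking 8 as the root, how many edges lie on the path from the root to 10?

3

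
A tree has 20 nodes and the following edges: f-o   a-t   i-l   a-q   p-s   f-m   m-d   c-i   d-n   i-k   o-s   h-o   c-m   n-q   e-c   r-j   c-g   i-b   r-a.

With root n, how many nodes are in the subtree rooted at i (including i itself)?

i's subtree: {i, k, b, l}, size 4.

4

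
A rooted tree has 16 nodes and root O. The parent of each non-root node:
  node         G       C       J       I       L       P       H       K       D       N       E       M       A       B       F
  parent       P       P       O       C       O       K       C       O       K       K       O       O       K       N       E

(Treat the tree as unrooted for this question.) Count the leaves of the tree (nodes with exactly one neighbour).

10

Degree-1 nodes: A, B, D, F, G, H, I, J, L, M — 10 of them.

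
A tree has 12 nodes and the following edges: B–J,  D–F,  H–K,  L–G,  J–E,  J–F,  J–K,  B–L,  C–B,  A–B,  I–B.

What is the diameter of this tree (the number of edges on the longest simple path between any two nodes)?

5

A longest path is G - L - B - J - F - D, with 5 edges.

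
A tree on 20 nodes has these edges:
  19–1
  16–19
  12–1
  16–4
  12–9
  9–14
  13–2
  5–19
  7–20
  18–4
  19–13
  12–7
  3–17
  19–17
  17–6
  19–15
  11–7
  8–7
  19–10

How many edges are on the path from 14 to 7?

The path is 14–9–12–7, which has 3 edges.

3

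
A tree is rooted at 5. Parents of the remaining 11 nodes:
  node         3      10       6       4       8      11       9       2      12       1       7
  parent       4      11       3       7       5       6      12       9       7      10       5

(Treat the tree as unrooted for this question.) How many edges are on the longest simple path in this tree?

A longest path is 1 – 10 – 11 – 6 – 3 – 4 – 7 – 12 – 9 – 2, with 9 edges.

9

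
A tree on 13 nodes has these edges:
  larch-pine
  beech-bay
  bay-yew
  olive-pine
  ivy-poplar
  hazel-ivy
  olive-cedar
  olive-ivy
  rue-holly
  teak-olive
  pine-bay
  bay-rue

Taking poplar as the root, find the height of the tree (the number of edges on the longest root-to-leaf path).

6

The longest root-to-leaf path is poplar – ivy – olive – pine – bay – rue – holly (6 edges).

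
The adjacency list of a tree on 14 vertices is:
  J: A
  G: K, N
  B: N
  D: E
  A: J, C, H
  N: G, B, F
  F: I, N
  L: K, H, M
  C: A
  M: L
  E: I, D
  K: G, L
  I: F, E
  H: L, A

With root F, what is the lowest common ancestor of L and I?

F

L's ancestor chain is L, K, G, N, F and I's is I, F; they first meet at F.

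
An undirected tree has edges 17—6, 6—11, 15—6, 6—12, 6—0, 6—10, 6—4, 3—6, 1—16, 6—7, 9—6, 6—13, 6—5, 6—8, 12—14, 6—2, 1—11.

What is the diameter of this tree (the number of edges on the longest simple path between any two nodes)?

BFS from 16 reaches 14 last, at distance 5; BFS from 14 confirms no node is farther.
Path: 16–1–11–6–12–14.

5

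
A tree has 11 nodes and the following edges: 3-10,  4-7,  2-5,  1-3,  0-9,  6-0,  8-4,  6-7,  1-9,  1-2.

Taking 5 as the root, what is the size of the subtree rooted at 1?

9

1's subtree: {1, 3, 9, 10, 0, 6, 7, 4, 8}, size 9.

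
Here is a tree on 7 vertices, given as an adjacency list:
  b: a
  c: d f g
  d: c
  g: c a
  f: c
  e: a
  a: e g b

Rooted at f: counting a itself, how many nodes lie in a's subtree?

Descendants of a (including itself): a, b, e. That's 3.

3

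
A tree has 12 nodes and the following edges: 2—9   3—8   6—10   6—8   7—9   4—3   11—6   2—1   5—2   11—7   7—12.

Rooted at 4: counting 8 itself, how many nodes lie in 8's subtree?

10

8's subtree: {8, 6, 11, 10, 7, 12, 9, 2, 5, 1}, size 10.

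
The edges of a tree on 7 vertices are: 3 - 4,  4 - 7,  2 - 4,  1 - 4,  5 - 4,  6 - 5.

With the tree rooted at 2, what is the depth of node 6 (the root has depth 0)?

2 → 4 → 5 → 6 — 3 edges.

3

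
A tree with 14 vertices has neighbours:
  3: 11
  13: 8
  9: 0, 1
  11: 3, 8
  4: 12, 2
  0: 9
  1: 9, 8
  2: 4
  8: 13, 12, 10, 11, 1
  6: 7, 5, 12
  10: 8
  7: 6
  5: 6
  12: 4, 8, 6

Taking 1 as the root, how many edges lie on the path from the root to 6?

1–8–12–6 — 3 edges.

3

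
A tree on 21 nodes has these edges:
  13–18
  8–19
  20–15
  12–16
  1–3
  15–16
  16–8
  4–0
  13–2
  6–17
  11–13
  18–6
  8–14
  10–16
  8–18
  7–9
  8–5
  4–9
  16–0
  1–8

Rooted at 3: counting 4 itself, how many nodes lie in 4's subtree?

3

4's subtree: {4, 9, 7}, size 3.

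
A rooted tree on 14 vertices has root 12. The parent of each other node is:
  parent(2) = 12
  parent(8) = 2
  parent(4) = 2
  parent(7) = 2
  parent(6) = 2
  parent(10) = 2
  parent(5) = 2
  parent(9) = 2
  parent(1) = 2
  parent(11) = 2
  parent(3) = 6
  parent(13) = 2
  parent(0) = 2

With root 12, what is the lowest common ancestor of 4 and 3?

2

4's ancestor chain is 4, 2, 12 and 3's is 3, 6, 2, 12; they first meet at 2.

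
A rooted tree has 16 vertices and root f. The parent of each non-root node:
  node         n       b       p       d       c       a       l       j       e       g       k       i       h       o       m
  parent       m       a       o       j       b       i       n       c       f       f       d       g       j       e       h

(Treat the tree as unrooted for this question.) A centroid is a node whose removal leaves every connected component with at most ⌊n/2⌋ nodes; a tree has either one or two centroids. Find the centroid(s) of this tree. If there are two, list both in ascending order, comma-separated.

b, c

Removing c splits the tree into components of sizes 8, 7; the largest is 8 ≤ ⌊16/2⌋ = 8.
b is adjacent to c and is also a centroid (the largest component after removing it is likewise 8).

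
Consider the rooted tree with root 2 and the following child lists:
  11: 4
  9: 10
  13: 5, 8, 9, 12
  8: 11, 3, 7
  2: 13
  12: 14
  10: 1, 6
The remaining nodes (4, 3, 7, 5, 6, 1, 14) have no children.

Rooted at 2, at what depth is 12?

2–13–12 — 2 edges.

2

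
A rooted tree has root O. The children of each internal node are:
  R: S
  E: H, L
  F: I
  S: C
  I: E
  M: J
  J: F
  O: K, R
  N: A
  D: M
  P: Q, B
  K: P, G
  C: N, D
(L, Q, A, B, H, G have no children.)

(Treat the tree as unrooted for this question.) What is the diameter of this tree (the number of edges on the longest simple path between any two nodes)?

BFS from H reaches Q last, at distance 13; BFS from Q confirms no node is farther.
Path: H - E - I - F - J - M - D - C - S - R - O - K - P - Q.

13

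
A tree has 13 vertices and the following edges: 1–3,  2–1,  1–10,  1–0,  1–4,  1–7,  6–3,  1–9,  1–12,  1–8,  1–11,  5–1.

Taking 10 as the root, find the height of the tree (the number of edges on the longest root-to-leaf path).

A deepest node is 6, reached by 10–1–3–6.
That path has 3 edges, so the height is 3.

3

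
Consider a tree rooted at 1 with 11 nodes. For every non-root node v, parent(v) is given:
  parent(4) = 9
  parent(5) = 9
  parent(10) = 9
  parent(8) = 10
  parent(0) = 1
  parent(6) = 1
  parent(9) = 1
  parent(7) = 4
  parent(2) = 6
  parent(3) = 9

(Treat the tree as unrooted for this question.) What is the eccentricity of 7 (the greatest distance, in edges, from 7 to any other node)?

5

A farthest node from 7 is 2.
The path 7-4-9-1-6-2 has 5 edges.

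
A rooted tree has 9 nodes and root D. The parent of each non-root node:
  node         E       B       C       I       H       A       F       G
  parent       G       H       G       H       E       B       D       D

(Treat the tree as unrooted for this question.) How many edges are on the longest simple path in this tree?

BFS from A reaches F last, at distance 6; BFS from F confirms no node is farther.
Path: A-B-H-E-G-D-F.

6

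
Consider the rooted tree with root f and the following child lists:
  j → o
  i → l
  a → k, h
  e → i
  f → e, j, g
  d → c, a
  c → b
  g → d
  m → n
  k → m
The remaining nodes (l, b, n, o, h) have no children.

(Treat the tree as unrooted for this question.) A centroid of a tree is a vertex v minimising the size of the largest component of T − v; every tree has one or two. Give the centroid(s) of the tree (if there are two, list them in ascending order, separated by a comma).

Removing d splits the tree into components of sizes 7, 5, 2; the largest is 7 ≤ ⌊15/2⌋ = 7.
Every other node leaves some component of size > 7, so the centroid is unique.

d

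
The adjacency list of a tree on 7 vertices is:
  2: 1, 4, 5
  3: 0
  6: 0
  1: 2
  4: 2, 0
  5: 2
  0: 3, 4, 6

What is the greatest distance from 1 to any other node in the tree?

A farthest node from 1 is 6 (3 also at distance 4).
The path 1-2-4-0-6 has 4 edges.

4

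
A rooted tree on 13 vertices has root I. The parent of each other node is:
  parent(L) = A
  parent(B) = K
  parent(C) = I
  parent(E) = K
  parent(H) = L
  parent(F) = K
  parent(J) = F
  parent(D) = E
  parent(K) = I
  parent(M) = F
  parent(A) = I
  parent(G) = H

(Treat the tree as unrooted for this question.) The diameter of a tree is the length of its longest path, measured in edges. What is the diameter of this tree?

7

BFS from G reaches D last, at distance 7; BFS from D confirms no node is farther.
Path: G–H–L–A–I–K–E–D.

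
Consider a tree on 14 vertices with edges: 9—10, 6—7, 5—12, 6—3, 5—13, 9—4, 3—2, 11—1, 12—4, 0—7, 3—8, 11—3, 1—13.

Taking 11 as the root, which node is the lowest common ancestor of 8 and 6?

3

Ancestors of 8 (toward the root): 8, 3, 11.
Ancestors of 6: 6, 3, 11.
The deepest node appearing in both lists is 3.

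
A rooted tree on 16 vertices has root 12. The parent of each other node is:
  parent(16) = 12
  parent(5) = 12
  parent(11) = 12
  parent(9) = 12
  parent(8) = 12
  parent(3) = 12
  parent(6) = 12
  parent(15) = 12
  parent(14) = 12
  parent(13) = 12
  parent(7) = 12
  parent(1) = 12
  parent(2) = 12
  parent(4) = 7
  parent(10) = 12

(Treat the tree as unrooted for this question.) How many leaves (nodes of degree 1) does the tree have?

14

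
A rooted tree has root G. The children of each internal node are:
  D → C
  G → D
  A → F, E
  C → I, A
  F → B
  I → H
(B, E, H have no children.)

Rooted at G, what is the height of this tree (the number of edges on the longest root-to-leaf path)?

The longest root-to-leaf path is G – D – C – A – F – B (5 edges).

5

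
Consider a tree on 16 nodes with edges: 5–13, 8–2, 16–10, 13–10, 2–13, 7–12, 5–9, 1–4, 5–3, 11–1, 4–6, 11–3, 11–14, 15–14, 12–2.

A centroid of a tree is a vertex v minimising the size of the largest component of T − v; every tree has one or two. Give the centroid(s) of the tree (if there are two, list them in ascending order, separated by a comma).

Delete 5: the remaining components have sizes 7, 7, 1. Max 7 ≤ 8, so 5 is a centroid.
Every other node leaves some component of size > 8, so the centroid is unique.

5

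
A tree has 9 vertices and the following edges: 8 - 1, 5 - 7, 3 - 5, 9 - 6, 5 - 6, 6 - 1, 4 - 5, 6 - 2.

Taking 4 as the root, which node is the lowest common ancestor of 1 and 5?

5

1's ancestor chain is 1, 6, 5, 4 and 5's is 5, 4; they first meet at 5.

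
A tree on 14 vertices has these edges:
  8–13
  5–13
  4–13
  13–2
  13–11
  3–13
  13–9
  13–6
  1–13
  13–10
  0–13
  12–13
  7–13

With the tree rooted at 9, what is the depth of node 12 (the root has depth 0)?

2

9 – 13 – 12 — 2 edges.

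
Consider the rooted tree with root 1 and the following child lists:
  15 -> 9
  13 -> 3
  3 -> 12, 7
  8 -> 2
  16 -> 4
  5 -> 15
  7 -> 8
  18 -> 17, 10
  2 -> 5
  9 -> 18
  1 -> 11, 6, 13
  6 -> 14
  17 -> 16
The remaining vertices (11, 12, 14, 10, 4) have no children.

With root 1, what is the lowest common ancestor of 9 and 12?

3

Path 9→root: 9 15 5 2 8 7 3 13 1; path 12→root: 12 3 13 1.
First common node: 3.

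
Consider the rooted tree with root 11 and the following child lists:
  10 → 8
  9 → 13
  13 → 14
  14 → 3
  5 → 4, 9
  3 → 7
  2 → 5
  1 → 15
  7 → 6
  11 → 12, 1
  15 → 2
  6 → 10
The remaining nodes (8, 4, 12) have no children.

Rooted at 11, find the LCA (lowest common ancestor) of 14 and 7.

Ancestors of 14 (toward the root): 14, 13, 9, 5, 2, 15, 1, 11.
Ancestors of 7: 7, 3, 14, 13, 9, 5, 2, 15, 1, 11.
The deepest node appearing in both lists is 14.

14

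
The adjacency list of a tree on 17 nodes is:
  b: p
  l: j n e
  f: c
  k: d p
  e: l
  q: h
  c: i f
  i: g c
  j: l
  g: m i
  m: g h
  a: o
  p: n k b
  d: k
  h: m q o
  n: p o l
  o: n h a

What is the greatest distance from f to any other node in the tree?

The node farthest from f is d, via f – c – i – g – m – h – o – n – p – k – d — 10 edges.

10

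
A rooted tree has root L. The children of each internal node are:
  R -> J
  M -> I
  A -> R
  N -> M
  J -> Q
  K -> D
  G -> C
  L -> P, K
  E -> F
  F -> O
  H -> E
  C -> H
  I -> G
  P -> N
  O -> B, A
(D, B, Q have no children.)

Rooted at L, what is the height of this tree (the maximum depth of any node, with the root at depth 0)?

14

Q sits deepest: L–P–N–M–I–G–C–H–E–F–O–A–R–J–Q — 14 edges from the root.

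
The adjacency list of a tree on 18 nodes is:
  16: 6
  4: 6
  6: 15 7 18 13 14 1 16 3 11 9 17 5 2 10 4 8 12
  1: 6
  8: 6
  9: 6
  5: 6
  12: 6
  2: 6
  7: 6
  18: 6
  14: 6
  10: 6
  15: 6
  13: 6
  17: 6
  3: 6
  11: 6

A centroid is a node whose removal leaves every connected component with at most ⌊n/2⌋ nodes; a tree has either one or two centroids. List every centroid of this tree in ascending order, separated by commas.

If 6 is removed the pieces have sizes 1, 1, 1, 1, 1, 1, 1, 1, 1, 1, 1, 1, 1, 1, 1, 1, 1, all ≤ ⌊18/2⌋ = 9.
No neighbour of 6 does as well, so 6 is the unique centroid.

6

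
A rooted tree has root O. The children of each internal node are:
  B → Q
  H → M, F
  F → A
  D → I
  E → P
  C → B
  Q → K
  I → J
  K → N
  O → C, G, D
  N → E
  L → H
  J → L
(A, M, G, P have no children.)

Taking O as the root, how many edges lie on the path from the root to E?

6

O → C → B → Q → K → N → E — 6 edges.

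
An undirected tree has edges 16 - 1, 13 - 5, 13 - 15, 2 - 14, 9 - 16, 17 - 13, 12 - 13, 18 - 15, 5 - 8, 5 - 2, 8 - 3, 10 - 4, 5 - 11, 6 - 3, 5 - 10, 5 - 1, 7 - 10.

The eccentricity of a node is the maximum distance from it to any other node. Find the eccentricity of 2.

The node farthest from 2 is 18 (6, 9 also at distance 4), via 2 – 5 – 13 – 15 – 18 — 4 edges.

4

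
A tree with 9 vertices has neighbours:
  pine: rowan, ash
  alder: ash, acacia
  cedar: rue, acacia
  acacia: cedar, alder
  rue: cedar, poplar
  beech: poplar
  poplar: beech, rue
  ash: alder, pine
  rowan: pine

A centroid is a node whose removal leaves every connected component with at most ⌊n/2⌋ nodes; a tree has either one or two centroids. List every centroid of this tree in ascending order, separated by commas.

If acacia is removed the pieces have sizes 4, 4, all ≤ ⌊9/2⌋ = 4.
No neighbour of acacia does as well, so acacia is the unique centroid.

acacia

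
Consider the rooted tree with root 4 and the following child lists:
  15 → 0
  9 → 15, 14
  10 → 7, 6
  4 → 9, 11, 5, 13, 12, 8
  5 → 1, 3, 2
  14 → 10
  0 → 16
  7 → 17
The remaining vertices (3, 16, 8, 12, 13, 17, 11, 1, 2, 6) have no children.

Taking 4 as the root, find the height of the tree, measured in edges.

5

The longest root-to-leaf path is 4 → 9 → 14 → 10 → 7 → 17 (5 edges).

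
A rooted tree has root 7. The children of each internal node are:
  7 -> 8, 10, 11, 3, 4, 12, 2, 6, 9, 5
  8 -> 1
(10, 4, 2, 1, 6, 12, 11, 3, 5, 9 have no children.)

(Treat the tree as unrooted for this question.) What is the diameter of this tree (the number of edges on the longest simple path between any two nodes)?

3

A longest path is 1 – 8 – 7 – 6, with 3 edges.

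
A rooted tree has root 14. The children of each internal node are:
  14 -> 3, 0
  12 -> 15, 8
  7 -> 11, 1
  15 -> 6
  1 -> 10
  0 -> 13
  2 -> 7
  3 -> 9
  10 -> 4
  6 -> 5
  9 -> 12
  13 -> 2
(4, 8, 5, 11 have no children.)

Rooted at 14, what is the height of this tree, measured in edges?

7

The longest root-to-leaf path is 14 → 0 → 13 → 2 → 7 → 1 → 10 → 4 (7 edges).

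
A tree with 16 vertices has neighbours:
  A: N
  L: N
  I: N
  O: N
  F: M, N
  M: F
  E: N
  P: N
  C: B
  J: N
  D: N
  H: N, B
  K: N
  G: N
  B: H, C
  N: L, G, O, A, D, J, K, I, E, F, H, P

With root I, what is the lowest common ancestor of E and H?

N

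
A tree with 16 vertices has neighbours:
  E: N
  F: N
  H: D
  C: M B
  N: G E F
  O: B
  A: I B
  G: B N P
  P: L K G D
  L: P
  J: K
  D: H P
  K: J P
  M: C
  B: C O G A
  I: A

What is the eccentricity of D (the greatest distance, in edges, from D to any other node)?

Distances from D peak at 5, attained at M (I also at distance 5).
D-P-G-B-C-M

5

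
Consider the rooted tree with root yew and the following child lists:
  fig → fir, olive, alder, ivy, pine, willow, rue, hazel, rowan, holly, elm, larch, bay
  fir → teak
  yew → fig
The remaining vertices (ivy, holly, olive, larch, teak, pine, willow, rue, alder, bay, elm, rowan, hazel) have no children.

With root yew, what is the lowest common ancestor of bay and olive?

fig

Path bay→root: bay fig yew; path olive→root: olive fig yew.
First common node: fig.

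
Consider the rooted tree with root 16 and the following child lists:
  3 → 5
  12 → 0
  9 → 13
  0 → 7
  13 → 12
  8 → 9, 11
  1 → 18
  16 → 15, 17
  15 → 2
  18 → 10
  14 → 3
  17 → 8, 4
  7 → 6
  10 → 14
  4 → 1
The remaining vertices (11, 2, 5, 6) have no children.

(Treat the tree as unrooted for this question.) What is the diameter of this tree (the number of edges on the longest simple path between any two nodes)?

A longest path is 6 – 7 – 0 – 12 – 13 – 9 – 8 – 17 – 4 – 1 – 18 – 10 – 14 – 3 – 5, with 14 edges.

14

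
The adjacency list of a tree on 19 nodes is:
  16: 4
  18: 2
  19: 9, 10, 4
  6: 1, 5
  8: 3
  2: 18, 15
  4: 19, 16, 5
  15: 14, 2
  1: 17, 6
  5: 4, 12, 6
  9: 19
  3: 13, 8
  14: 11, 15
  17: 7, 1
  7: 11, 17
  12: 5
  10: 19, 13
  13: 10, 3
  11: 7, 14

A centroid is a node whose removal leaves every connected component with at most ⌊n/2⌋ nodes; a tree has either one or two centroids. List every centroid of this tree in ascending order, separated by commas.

If 5 is removed the pieces have sizes 9, 8, 1, all ≤ ⌊19/2⌋ = 9.
No neighbour of 5 does as well, so 5 is the unique centroid.

5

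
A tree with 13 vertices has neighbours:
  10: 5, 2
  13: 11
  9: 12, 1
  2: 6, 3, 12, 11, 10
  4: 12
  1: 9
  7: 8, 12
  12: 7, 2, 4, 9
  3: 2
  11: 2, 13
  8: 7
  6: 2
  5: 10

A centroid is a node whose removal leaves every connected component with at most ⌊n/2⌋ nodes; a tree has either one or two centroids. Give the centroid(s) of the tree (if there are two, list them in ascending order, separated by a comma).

2

Delete 2: the remaining components have sizes 6, 2, 2, 1, 1. Max 6 ≤ 6, so 2 is a centroid.
No neighbour of 2 does as well, so 2 is the unique centroid.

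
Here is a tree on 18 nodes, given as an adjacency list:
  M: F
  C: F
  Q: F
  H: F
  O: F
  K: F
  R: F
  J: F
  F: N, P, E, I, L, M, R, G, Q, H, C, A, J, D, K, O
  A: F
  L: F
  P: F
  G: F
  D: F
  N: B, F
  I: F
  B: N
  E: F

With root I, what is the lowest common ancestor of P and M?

F

Path P→root: P F I; path M→root: M F I.
First common node: F.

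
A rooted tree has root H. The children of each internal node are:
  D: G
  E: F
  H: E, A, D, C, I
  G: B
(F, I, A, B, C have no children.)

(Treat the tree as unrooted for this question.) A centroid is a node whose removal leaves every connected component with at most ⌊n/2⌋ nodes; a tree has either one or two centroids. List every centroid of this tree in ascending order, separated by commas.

H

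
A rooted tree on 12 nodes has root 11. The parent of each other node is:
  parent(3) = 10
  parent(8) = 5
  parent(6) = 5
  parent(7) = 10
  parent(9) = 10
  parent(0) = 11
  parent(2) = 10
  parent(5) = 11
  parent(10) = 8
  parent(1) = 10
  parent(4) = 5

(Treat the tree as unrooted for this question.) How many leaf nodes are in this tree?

Degree-1 nodes: 0, 1, 2, 3, 4, 6, 7, 9 — 8 of them.

8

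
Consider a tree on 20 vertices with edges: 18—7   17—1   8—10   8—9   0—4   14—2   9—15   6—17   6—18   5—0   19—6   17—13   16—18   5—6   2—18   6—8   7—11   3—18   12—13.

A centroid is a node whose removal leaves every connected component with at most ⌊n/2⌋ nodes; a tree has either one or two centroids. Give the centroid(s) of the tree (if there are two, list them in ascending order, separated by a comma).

Delete 6: the remaining components have sizes 7, 4, 4, 3, 1. Max 7 ≤ 10, so 6 is a centroid.
Every other node leaves some component of size > 10, so the centroid is unique.

6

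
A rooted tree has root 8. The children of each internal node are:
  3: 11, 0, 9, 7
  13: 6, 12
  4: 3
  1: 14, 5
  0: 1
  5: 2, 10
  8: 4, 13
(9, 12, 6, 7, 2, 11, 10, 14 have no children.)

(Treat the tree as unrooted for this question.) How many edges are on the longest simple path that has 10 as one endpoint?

8

Distances from 10 peak at 8, attained at 12 (6 also at distance 8).
10-5-1-0-3-4-8-13-12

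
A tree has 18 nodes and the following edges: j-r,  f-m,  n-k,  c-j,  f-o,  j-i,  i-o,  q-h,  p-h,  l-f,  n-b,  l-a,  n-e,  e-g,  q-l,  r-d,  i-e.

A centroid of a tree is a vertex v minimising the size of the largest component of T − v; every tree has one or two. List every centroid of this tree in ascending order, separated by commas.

i

Removing i splits the tree into components of sizes 8, 5, 4; the largest is 8 ≤ ⌊18/2⌋ = 9.
Every other node leaves some component of size > 9, so the centroid is unique.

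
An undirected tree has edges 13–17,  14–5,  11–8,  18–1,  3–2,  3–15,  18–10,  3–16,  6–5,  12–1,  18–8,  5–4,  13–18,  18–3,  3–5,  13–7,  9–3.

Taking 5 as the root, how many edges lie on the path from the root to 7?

4

5 – 3 – 18 – 13 – 7 — 4 edges.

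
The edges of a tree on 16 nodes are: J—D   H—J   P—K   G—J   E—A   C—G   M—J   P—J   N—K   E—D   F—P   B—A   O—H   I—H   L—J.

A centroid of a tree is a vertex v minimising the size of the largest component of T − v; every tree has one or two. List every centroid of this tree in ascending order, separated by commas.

Delete J: the remaining components have sizes 4, 4, 3, 2, 1, 1. Max 4 ≤ 8, so J is a centroid.
No neighbour of J does as well, so J is the unique centroid.

J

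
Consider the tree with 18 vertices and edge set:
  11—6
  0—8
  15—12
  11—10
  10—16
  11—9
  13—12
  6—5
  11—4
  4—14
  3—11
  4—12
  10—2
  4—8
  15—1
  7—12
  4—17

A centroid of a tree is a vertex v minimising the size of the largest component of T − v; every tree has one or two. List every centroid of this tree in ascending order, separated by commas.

4

Delete 4: the remaining components have sizes 8, 5, 2, 1, 1. Max 8 ≤ 9, so 4 is a centroid.
No neighbour of 4 does as well, so 4 is the unique centroid.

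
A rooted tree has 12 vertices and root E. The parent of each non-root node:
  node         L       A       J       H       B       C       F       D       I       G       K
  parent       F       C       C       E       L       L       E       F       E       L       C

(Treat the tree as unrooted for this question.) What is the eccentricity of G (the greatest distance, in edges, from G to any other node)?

4

The node farthest from G is H (I also at distance 4), via G-L-F-E-H — 4 edges.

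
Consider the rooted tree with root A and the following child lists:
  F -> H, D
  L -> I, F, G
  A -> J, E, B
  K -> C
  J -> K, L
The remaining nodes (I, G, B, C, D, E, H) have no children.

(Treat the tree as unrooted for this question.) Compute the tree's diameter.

5

A longest path is H – F – L – J – A – B, with 5 edges.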